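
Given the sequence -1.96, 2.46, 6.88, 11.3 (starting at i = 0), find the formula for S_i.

Check differences: 2.46 - -1.96 = 4.42
6.88 - 2.46 = 4.42
Common difference d = 4.42.
First term a = -1.96.
Formula: S_i = -1.96 + 4.42*i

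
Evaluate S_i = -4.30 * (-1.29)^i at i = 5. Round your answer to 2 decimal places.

S_5 = -4.3 * (-1.29)^5 ≈ -4.3 * -3.5723 ≈ 15.36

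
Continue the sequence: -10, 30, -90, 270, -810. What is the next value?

Ratios: 30 / -10 = -3.0
This is a geometric sequence with common ratio r = -3.
Next term = -810 * -3 = 2430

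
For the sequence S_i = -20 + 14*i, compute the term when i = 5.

S_5 = -20 + 14*5 = -20 + 70 = 50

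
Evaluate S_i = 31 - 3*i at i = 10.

S_10 = 31 + -3*10 = 31 + -30 = 1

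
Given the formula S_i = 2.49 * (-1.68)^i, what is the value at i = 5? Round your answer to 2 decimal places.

S_5 = 2.49 * (-1.68)^5 ≈ 2.49 * -13.3828 ≈ -33.32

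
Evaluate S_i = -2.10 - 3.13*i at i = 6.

S_6 = -2.1 + -3.13*6 = -2.1 + -18.78 = -20.88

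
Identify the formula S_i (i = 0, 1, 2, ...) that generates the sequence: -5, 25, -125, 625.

Check ratios: 25 / -5 = -5.0
Common ratio r = -5.
First term a = -5.
Formula: S_i = -5 * (-5)^i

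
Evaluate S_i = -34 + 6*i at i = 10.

S_10 = -34 + 6*10 = -34 + 60 = 26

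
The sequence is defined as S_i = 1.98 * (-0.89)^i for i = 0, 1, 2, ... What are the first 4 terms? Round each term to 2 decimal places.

This is a geometric sequence.
i=0: S_0 = 1.98 * (-0.89)^0 = 1.98
i=1: S_1 = 1.98 * (-0.89)^1 ≈ -1.76
i=2: S_2 = 1.98 * (-0.89)^2 ≈ 1.57
i=3: S_3 = 1.98 * (-0.89)^3 ≈ -1.4
The first 4 terms are: [1.98, -1.76, 1.57, -1.4]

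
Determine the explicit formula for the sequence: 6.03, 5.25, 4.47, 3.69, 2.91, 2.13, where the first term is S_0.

Check differences: 5.25 - 6.03 = -0.78
4.47 - 5.25 = -0.78
Common difference d = -0.78.
First term a = 6.03.
Formula: S_i = 6.03 - 0.78*i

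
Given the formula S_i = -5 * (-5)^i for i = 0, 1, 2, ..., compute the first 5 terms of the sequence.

This is a geometric sequence.
i=0: S_0 = -5 * (-5)^0 = -5
i=1: S_1 = -5 * (-5)^1 = 25
i=2: S_2 = -5 * (-5)^2 = -125
i=3: S_3 = -5 * (-5)^3 = 625
i=4: S_4 = -5 * (-5)^4 = -3125
The first 5 terms are: [-5, 25, -125, 625, -3125]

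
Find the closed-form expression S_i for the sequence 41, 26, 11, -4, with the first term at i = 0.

Check differences: 26 - 41 = -15
11 - 26 = -15
Common difference d = -15.
First term a = 41.
Formula: S_i = 41 - 15*i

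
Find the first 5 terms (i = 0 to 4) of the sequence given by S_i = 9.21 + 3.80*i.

This is an arithmetic sequence.
i=0: S_0 = 9.21 + 3.8*0 = 9.21
i=1: S_1 = 9.21 + 3.8*1 = 13.01
i=2: S_2 = 9.21 + 3.8*2 = 16.81
i=3: S_3 = 9.21 + 3.8*3 = 20.61
i=4: S_4 = 9.21 + 3.8*4 = 24.41
The first 5 terms are: [9.21, 13.01, 16.81, 20.61, 24.41]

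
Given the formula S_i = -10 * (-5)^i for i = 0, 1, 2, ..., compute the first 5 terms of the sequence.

This is a geometric sequence.
i=0: S_0 = -10 * (-5)^0 = -10
i=1: S_1 = -10 * (-5)^1 = 50
i=2: S_2 = -10 * (-5)^2 = -250
i=3: S_3 = -10 * (-5)^3 = 1250
i=4: S_4 = -10 * (-5)^4 = -6250
The first 5 terms are: [-10, 50, -250, 1250, -6250]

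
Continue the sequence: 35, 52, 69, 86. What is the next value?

Differences: 52 - 35 = 17
This is an arithmetic sequence with common difference d = 17.
Next term = 86 + 17 = 103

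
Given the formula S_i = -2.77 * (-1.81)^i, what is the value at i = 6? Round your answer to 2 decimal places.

S_6 = -2.77 * (-1.81)^6 ≈ -2.77 * 35.1618 ≈ -97.4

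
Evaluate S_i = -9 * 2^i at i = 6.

S_6 = -9 * 2^6 = -9 * 64 = -576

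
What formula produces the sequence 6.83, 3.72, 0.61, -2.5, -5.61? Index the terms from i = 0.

Check differences: 3.72 - 6.83 = -3.11
0.61 - 3.72 = -3.11
Common difference d = -3.11.
First term a = 6.83.
Formula: S_i = 6.83 - 3.11*i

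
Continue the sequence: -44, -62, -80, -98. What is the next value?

Differences: -62 - -44 = -18
This is an arithmetic sequence with common difference d = -18.
Next term = -98 + -18 = -116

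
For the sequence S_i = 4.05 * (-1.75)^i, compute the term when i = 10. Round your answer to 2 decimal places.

S_10 = 4.05 * (-1.75)^10 ≈ 4.05 * 269.3894 ≈ 1091.03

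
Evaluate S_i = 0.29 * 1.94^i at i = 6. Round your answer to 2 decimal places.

S_6 = 0.29 * 1.94^6 ≈ 0.29 * 53.3102 ≈ 15.46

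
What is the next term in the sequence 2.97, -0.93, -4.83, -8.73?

Differences: -0.93 - 2.97 = -3.9
This is an arithmetic sequence with common difference d = -3.9.
Next term = -8.73 + -3.9 = -12.63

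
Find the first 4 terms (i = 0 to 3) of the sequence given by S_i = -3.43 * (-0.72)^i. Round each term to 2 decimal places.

This is a geometric sequence.
i=0: S_0 = -3.43 * (-0.72)^0 = -3.43
i=1: S_1 = -3.43 * (-0.72)^1 ≈ 2.47
i=2: S_2 = -3.43 * (-0.72)^2 ≈ -1.78
i=3: S_3 = -3.43 * (-0.72)^3 ≈ 1.28
The first 4 terms are: [-3.43, 2.47, -1.78, 1.28]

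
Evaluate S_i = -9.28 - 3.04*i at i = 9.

S_9 = -9.28 + -3.04*9 = -9.28 + -27.36 = -36.64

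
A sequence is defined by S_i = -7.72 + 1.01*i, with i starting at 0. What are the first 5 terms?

This is an arithmetic sequence.
i=0: S_0 = -7.72 + 1.01*0 = -7.72
i=1: S_1 = -7.72 + 1.01*1 = -6.71
i=2: S_2 = -7.72 + 1.01*2 = -5.7
i=3: S_3 = -7.72 + 1.01*3 = -4.69
i=4: S_4 = -7.72 + 1.01*4 = -3.68
The first 5 terms are: [-7.72, -6.71, -5.7, -4.69, -3.68]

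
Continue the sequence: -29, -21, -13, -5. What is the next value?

Differences: -21 - -29 = 8
This is an arithmetic sequence with common difference d = 8.
Next term = -5 + 8 = 3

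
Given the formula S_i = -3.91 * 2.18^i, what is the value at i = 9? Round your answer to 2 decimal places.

S_9 = -3.91 * 2.18^9 ≈ -3.91 * 1112.0094 ≈ -4347.96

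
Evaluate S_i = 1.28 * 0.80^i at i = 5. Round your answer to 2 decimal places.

S_5 = 1.28 * 0.8^5 ≈ 1.28 * 0.3277 ≈ 0.42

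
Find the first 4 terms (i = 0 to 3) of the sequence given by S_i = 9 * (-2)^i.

This is a geometric sequence.
i=0: S_0 = 9 * (-2)^0 = 9
i=1: S_1 = 9 * (-2)^1 = -18
i=2: S_2 = 9 * (-2)^2 = 36
i=3: S_3 = 9 * (-2)^3 = -72
The first 4 terms are: [9, -18, 36, -72]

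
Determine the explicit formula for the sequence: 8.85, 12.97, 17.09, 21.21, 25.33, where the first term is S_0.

Check differences: 12.97 - 8.85 = 4.12
17.09 - 12.97 = 4.12
Common difference d = 4.12.
First term a = 8.85.
Formula: S_i = 8.85 + 4.12*i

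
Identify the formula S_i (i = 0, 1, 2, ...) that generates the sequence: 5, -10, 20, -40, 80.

Check ratios: -10 / 5 = -2.0
Common ratio r = -2.
First term a = 5.
Formula: S_i = 5 * (-2)^i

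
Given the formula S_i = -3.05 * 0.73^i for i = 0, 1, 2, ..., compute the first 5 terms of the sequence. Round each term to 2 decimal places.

This is a geometric sequence.
i=0: S_0 = -3.05 * 0.73^0 = -3.05
i=1: S_1 = -3.05 * 0.73^1 ≈ -2.23
i=2: S_2 = -3.05 * 0.73^2 ≈ -1.63
i=3: S_3 = -3.05 * 0.73^3 ≈ -1.19
i=4: S_4 = -3.05 * 0.73^4 ≈ -0.87
The first 5 terms are: [-3.05, -2.23, -1.63, -1.19, -0.87]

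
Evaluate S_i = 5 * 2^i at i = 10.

S_10 = 5 * 2^10 = 5 * 1024 = 5120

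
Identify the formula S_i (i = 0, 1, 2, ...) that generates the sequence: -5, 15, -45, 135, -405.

Check ratios: 15 / -5 = -3.0
Common ratio r = -3.
First term a = -5.
Formula: S_i = -5 * (-3)^i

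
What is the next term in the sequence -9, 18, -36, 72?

Ratios: 18 / -9 = -2.0
This is a geometric sequence with common ratio r = -2.
Next term = 72 * -2 = -144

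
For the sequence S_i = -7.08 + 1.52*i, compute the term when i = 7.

S_7 = -7.08 + 1.52*7 = -7.08 + 10.64 = 3.56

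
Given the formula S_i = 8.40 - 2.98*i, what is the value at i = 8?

S_8 = 8.4 + -2.98*8 = 8.4 + -23.84 = -15.44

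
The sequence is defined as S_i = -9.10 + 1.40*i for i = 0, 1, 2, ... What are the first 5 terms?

This is an arithmetic sequence.
i=0: S_0 = -9.1 + 1.4*0 = -9.1
i=1: S_1 = -9.1 + 1.4*1 = -7.7
i=2: S_2 = -9.1 + 1.4*2 = -6.3
i=3: S_3 = -9.1 + 1.4*3 = -4.9
i=4: S_4 = -9.1 + 1.4*4 = -3.5
The first 5 terms are: [-9.1, -7.7, -6.3, -4.9, -3.5]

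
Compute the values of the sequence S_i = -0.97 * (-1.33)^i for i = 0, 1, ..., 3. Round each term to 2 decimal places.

This is a geometric sequence.
i=0: S_0 = -0.97 * (-1.33)^0 = -0.97
i=1: S_1 = -0.97 * (-1.33)^1 ≈ 1.29
i=2: S_2 = -0.97 * (-1.33)^2 ≈ -1.72
i=3: S_3 = -0.97 * (-1.33)^3 ≈ 2.28
The first 4 terms are: [-0.97, 1.29, -1.72, 2.28]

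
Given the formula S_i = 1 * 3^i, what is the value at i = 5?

S_5 = 1 * 3^5 = 1 * 243 = 243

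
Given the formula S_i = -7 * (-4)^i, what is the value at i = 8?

S_8 = -7 * (-4)^8 = -7 * 65536 = -458752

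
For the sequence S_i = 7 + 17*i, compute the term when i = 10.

S_10 = 7 + 17*10 = 7 + 170 = 177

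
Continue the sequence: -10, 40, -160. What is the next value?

Ratios: 40 / -10 = -4.0
This is a geometric sequence with common ratio r = -4.
Next term = -160 * -4 = 640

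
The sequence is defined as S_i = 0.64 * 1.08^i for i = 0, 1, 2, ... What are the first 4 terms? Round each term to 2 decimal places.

This is a geometric sequence.
i=0: S_0 = 0.64 * 1.08^0 = 0.64
i=1: S_1 = 0.64 * 1.08^1 ≈ 0.69
i=2: S_2 = 0.64 * 1.08^2 ≈ 0.75
i=3: S_3 = 0.64 * 1.08^3 ≈ 0.81
The first 4 terms are: [0.64, 0.69, 0.75, 0.81]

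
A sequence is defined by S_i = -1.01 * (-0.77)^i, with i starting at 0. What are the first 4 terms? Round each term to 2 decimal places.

This is a geometric sequence.
i=0: S_0 = -1.01 * (-0.77)^0 = -1.01
i=1: S_1 = -1.01 * (-0.77)^1 ≈ 0.78
i=2: S_2 = -1.01 * (-0.77)^2 ≈ -0.6
i=3: S_3 = -1.01 * (-0.77)^3 ≈ 0.46
The first 4 terms are: [-1.01, 0.78, -0.6, 0.46]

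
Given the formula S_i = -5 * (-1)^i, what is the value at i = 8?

S_8 = -5 * (-1)^8 = -5 * 1 = -5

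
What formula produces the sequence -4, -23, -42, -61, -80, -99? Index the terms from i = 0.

Check differences: -23 - -4 = -19
-42 - -23 = -19
Common difference d = -19.
First term a = -4.
Formula: S_i = -4 - 19*i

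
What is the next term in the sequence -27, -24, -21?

Differences: -24 - -27 = 3
This is an arithmetic sequence with common difference d = 3.
Next term = -21 + 3 = -18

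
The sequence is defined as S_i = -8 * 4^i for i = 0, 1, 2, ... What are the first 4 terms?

This is a geometric sequence.
i=0: S_0 = -8 * 4^0 = -8
i=1: S_1 = -8 * 4^1 = -32
i=2: S_2 = -8 * 4^2 = -128
i=3: S_3 = -8 * 4^3 = -512
The first 4 terms are: [-8, -32, -128, -512]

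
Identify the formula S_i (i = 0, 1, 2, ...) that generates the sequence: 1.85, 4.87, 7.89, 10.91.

Check differences: 4.87 - 1.85 = 3.02
7.89 - 4.87 = 3.02
Common difference d = 3.02.
First term a = 1.85.
Formula: S_i = 1.85 + 3.02*i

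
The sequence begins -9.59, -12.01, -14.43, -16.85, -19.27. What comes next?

Differences: -12.01 - -9.59 = -2.42
This is an arithmetic sequence with common difference d = -2.42.
Next term = -19.27 + -2.42 = -21.69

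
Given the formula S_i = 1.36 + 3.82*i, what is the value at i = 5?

S_5 = 1.36 + 3.82*5 = 1.36 + 19.1 = 20.46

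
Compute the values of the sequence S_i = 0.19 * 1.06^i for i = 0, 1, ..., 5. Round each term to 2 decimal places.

This is a geometric sequence.
i=0: S_0 = 0.19 * 1.06^0 = 0.19
i=1: S_1 = 0.19 * 1.06^1 ≈ 0.2
i=2: S_2 = 0.19 * 1.06^2 ≈ 0.21
i=3: S_3 = 0.19 * 1.06^3 ≈ 0.23
i=4: S_4 = 0.19 * 1.06^4 ≈ 0.24
i=5: S_5 = 0.19 * 1.06^5 ≈ 0.25
The first 6 terms are: [0.19, 0.2, 0.21, 0.23, 0.24, 0.25]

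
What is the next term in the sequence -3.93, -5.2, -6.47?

Differences: -5.2 - -3.93 = -1.27
This is an arithmetic sequence with common difference d = -1.27.
Next term = -6.47 + -1.27 = -7.74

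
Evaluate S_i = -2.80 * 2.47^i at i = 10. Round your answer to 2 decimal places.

S_10 = -2.8 * 2.47^10 ≈ -2.8 * 8452.1955 ≈ -23666.15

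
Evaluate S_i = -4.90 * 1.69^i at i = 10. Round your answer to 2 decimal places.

S_10 = -4.9 * 1.69^10 ≈ -4.9 * 190.0496 ≈ -931.24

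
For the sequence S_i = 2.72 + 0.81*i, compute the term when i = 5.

S_5 = 2.72 + 0.81*5 = 2.72 + 4.05 = 6.77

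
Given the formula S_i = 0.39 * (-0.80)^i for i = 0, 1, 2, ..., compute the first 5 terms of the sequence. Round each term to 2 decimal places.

This is a geometric sequence.
i=0: S_0 = 0.39 * (-0.8)^0 = 0.39
i=1: S_1 = 0.39 * (-0.8)^1 ≈ -0.31
i=2: S_2 = 0.39 * (-0.8)^2 ≈ 0.25
i=3: S_3 = 0.39 * (-0.8)^3 ≈ -0.2
i=4: S_4 = 0.39 * (-0.8)^4 ≈ 0.16
The first 5 terms are: [0.39, -0.31, 0.25, -0.2, 0.16]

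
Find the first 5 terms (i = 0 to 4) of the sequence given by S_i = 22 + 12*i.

This is an arithmetic sequence.
i=0: S_0 = 22 + 12*0 = 22
i=1: S_1 = 22 + 12*1 = 34
i=2: S_2 = 22 + 12*2 = 46
i=3: S_3 = 22 + 12*3 = 58
i=4: S_4 = 22 + 12*4 = 70
The first 5 terms are: [22, 34, 46, 58, 70]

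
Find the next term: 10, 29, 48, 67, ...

Differences: 29 - 10 = 19
This is an arithmetic sequence with common difference d = 19.
Next term = 67 + 19 = 86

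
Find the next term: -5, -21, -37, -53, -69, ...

Differences: -21 - -5 = -16
This is an arithmetic sequence with common difference d = -16.
Next term = -69 + -16 = -85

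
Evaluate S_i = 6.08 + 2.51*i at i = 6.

S_6 = 6.08 + 2.51*6 = 6.08 + 15.06 = 21.14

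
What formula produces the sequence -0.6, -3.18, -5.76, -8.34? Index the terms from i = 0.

Check differences: -3.18 - -0.6 = -2.58
-5.76 - -3.18 = -2.58
Common difference d = -2.58.
First term a = -0.6.
Formula: S_i = -0.60 - 2.58*i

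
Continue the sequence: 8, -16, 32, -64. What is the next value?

Ratios: -16 / 8 = -2.0
This is a geometric sequence with common ratio r = -2.
Next term = -64 * -2 = 128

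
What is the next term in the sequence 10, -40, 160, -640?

Ratios: -40 / 10 = -4.0
This is a geometric sequence with common ratio r = -4.
Next term = -640 * -4 = 2560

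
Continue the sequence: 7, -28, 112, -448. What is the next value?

Ratios: -28 / 7 = -4.0
This is a geometric sequence with common ratio r = -4.
Next term = -448 * -4 = 1792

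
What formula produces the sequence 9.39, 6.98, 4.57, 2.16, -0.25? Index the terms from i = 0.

Check differences: 6.98 - 9.39 = -2.41
4.57 - 6.98 = -2.41
Common difference d = -2.41.
First term a = 9.39.
Formula: S_i = 9.39 - 2.41*i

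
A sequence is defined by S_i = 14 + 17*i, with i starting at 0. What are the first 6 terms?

This is an arithmetic sequence.
i=0: S_0 = 14 + 17*0 = 14
i=1: S_1 = 14 + 17*1 = 31
i=2: S_2 = 14 + 17*2 = 48
i=3: S_3 = 14 + 17*3 = 65
i=4: S_4 = 14 + 17*4 = 82
i=5: S_5 = 14 + 17*5 = 99
The first 6 terms are: [14, 31, 48, 65, 82, 99]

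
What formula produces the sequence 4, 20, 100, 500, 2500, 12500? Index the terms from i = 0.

Check ratios: 20 / 4 = 5.0
Common ratio r = 5.
First term a = 4.
Formula: S_i = 4 * 5^i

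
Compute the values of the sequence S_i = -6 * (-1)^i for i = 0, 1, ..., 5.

This is a geometric sequence.
i=0: S_0 = -6 * (-1)^0 = -6
i=1: S_1 = -6 * (-1)^1 = 6
i=2: S_2 = -6 * (-1)^2 = -6
i=3: S_3 = -6 * (-1)^3 = 6
i=4: S_4 = -6 * (-1)^4 = -6
i=5: S_5 = -6 * (-1)^5 = 6
The first 6 terms are: [-6, 6, -6, 6, -6, 6]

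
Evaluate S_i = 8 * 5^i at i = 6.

S_6 = 8 * 5^6 = 8 * 15625 = 125000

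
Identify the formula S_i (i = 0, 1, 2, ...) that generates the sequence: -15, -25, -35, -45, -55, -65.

Check differences: -25 - -15 = -10
-35 - -25 = -10
Common difference d = -10.
First term a = -15.
Formula: S_i = -15 - 10*i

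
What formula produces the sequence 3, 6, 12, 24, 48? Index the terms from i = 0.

Check ratios: 6 / 3 = 2.0
Common ratio r = 2.
First term a = 3.
Formula: S_i = 3 * 2^i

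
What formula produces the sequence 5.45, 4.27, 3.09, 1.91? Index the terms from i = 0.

Check differences: 4.27 - 5.45 = -1.18
3.09 - 4.27 = -1.18
Common difference d = -1.18.
First term a = 5.45.
Formula: S_i = 5.45 - 1.18*i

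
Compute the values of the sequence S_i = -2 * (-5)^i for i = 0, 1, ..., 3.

This is a geometric sequence.
i=0: S_0 = -2 * (-5)^0 = -2
i=1: S_1 = -2 * (-5)^1 = 10
i=2: S_2 = -2 * (-5)^2 = -50
i=3: S_3 = -2 * (-5)^3 = 250
The first 4 terms are: [-2, 10, -50, 250]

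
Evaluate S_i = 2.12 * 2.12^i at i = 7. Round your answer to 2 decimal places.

S_7 = 2.12 * 2.12^7 ≈ 2.12 * 192.4647 ≈ 408.03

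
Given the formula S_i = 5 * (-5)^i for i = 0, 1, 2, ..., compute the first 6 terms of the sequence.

This is a geometric sequence.
i=0: S_0 = 5 * (-5)^0 = 5
i=1: S_1 = 5 * (-5)^1 = -25
i=2: S_2 = 5 * (-5)^2 = 125
i=3: S_3 = 5 * (-5)^3 = -625
i=4: S_4 = 5 * (-5)^4 = 3125
i=5: S_5 = 5 * (-5)^5 = -15625
The first 6 terms are: [5, -25, 125, -625, 3125, -15625]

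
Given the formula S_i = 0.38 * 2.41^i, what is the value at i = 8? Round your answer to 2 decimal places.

S_8 = 0.38 * 2.41^8 ≈ 0.38 * 1137.9845 ≈ 432.43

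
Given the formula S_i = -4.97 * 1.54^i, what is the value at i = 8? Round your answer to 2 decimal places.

S_8 = -4.97 * 1.54^8 ≈ -4.97 * 31.63485 ≈ -157.23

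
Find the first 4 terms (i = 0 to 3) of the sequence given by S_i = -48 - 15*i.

This is an arithmetic sequence.
i=0: S_0 = -48 + -15*0 = -48
i=1: S_1 = -48 + -15*1 = -63
i=2: S_2 = -48 + -15*2 = -78
i=3: S_3 = -48 + -15*3 = -93
The first 4 terms are: [-48, -63, -78, -93]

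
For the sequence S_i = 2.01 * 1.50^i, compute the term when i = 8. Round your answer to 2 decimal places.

S_8 = 2.01 * 1.5^8 ≈ 2.01 * 25.6289 ≈ 51.51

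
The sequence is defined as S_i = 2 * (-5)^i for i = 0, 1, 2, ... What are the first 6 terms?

This is a geometric sequence.
i=0: S_0 = 2 * (-5)^0 = 2
i=1: S_1 = 2 * (-5)^1 = -10
i=2: S_2 = 2 * (-5)^2 = 50
i=3: S_3 = 2 * (-5)^3 = -250
i=4: S_4 = 2 * (-5)^4 = 1250
i=5: S_5 = 2 * (-5)^5 = -6250
The first 6 terms are: [2, -10, 50, -250, 1250, -6250]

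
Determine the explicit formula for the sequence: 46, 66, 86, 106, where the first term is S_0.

Check differences: 66 - 46 = 20
86 - 66 = 20
Common difference d = 20.
First term a = 46.
Formula: S_i = 46 + 20*i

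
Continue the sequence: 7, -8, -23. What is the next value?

Differences: -8 - 7 = -15
This is an arithmetic sequence with common difference d = -15.
Next term = -23 + -15 = -38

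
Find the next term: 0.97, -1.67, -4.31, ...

Differences: -1.67 - 0.97 = -2.64
This is an arithmetic sequence with common difference d = -2.64.
Next term = -4.31 + -2.64 = -6.95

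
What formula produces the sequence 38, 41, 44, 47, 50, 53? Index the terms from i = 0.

Check differences: 41 - 38 = 3
44 - 41 = 3
Common difference d = 3.
First term a = 38.
Formula: S_i = 38 + 3*i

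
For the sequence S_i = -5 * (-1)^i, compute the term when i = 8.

S_8 = -5 * (-1)^8 = -5 * 1 = -5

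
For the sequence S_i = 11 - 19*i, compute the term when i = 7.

S_7 = 11 + -19*7 = 11 + -133 = -122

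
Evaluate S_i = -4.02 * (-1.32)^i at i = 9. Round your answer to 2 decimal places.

S_9 = -4.02 * (-1.32)^9 ≈ -4.02 * -12.1665 ≈ 48.91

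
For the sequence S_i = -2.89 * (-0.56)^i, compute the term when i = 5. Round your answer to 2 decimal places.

S_5 = -2.89 * (-0.56)^5 ≈ -2.89 * -0.0551 ≈ 0.16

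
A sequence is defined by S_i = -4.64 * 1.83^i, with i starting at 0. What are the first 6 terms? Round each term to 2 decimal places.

This is a geometric sequence.
i=0: S_0 = -4.64 * 1.83^0 = -4.64
i=1: S_1 = -4.64 * 1.83^1 ≈ -8.49
i=2: S_2 = -4.64 * 1.83^2 ≈ -15.54
i=3: S_3 = -4.64 * 1.83^3 ≈ -28.44
i=4: S_4 = -4.64 * 1.83^4 ≈ -52.04
i=5: S_5 = -4.64 * 1.83^5 ≈ -95.23
The first 6 terms are: [-4.64, -8.49, -15.54, -28.44, -52.04, -95.23]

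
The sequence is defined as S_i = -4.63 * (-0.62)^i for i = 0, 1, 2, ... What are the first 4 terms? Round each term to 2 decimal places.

This is a geometric sequence.
i=0: S_0 = -4.63 * (-0.62)^0 = -4.63
i=1: S_1 = -4.63 * (-0.62)^1 ≈ 2.87
i=2: S_2 = -4.63 * (-0.62)^2 ≈ -1.78
i=3: S_3 = -4.63 * (-0.62)^3 ≈ 1.1
The first 4 terms are: [-4.63, 2.87, -1.78, 1.1]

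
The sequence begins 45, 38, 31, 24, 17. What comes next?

Differences: 38 - 45 = -7
This is an arithmetic sequence with common difference d = -7.
Next term = 17 + -7 = 10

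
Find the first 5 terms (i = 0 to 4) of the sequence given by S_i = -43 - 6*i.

This is an arithmetic sequence.
i=0: S_0 = -43 + -6*0 = -43
i=1: S_1 = -43 + -6*1 = -49
i=2: S_2 = -43 + -6*2 = -55
i=3: S_3 = -43 + -6*3 = -61
i=4: S_4 = -43 + -6*4 = -67
The first 5 terms are: [-43, -49, -55, -61, -67]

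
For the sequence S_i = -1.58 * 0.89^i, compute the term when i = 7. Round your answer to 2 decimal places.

S_7 = -1.58 * 0.89^7 ≈ -1.58 * 0.4423 ≈ -0.7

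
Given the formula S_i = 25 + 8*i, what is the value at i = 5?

S_5 = 25 + 8*5 = 25 + 40 = 65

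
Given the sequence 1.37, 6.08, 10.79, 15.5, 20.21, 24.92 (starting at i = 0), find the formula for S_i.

Check differences: 6.08 - 1.37 = 4.71
10.79 - 6.08 = 4.71
Common difference d = 4.71.
First term a = 1.37.
Formula: S_i = 1.37 + 4.71*i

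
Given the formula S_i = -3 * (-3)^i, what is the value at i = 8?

S_8 = -3 * (-3)^8 = -3 * 6561 = -19683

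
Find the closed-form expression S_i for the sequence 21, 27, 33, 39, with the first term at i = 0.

Check differences: 27 - 21 = 6
33 - 27 = 6
Common difference d = 6.
First term a = 21.
Formula: S_i = 21 + 6*i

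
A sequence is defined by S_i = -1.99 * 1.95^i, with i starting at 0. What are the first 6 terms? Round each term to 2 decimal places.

This is a geometric sequence.
i=0: S_0 = -1.99 * 1.95^0 = -1.99
i=1: S_1 = -1.99 * 1.95^1 ≈ -3.88
i=2: S_2 = -1.99 * 1.95^2 ≈ -7.57
i=3: S_3 = -1.99 * 1.95^3 ≈ -14.76
i=4: S_4 = -1.99 * 1.95^4 ≈ -28.77
i=5: S_5 = -1.99 * 1.95^5 ≈ -56.11
The first 6 terms are: [-1.99, -3.88, -7.57, -14.76, -28.77, -56.11]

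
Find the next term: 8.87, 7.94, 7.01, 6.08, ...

Differences: 7.94 - 8.87 = -0.93
This is an arithmetic sequence with common difference d = -0.93.
Next term = 6.08 + -0.93 = 5.15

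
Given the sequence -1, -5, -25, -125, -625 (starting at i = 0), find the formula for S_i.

Check ratios: -5 / -1 = 5.0
Common ratio r = 5.
First term a = -1.
Formula: S_i = -1 * 5^i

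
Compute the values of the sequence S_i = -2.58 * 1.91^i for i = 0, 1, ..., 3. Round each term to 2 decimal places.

This is a geometric sequence.
i=0: S_0 = -2.58 * 1.91^0 = -2.58
i=1: S_1 = -2.58 * 1.91^1 ≈ -4.93
i=2: S_2 = -2.58 * 1.91^2 ≈ -9.41
i=3: S_3 = -2.58 * 1.91^3 ≈ -17.98
The first 4 terms are: [-2.58, -4.93, -9.41, -17.98]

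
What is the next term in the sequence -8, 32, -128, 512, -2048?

Ratios: 32 / -8 = -4.0
This is a geometric sequence with common ratio r = -4.
Next term = -2048 * -4 = 8192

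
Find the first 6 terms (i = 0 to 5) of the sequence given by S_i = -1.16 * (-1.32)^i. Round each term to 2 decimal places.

This is a geometric sequence.
i=0: S_0 = -1.16 * (-1.32)^0 = -1.16
i=1: S_1 = -1.16 * (-1.32)^1 ≈ 1.53
i=2: S_2 = -1.16 * (-1.32)^2 ≈ -2.02
i=3: S_3 = -1.16 * (-1.32)^3 ≈ 2.67
i=4: S_4 = -1.16 * (-1.32)^4 ≈ -3.52
i=5: S_5 = -1.16 * (-1.32)^5 ≈ 4.65
The first 6 terms are: [-1.16, 1.53, -2.02, 2.67, -3.52, 4.65]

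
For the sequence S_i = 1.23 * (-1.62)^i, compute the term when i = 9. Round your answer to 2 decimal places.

S_9 = 1.23 * (-1.62)^9 ≈ 1.23 * -76.8485 ≈ -94.52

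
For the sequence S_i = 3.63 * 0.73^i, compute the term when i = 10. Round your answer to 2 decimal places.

S_10 = 3.63 * 0.73^10 ≈ 3.63 * 0.043 ≈ 0.16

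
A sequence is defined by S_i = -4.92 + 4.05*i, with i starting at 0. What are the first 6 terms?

This is an arithmetic sequence.
i=0: S_0 = -4.92 + 4.05*0 = -4.92
i=1: S_1 = -4.92 + 4.05*1 = -0.87
i=2: S_2 = -4.92 + 4.05*2 = 3.18
i=3: S_3 = -4.92 + 4.05*3 = 7.23
i=4: S_4 = -4.92 + 4.05*4 = 11.28
i=5: S_5 = -4.92 + 4.05*5 = 15.33
The first 6 terms are: [-4.92, -0.87, 3.18, 7.23, 11.28, 15.33]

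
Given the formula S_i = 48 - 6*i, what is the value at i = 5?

S_5 = 48 + -6*5 = 48 + -30 = 18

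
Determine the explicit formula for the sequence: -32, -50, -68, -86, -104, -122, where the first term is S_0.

Check differences: -50 - -32 = -18
-68 - -50 = -18
Common difference d = -18.
First term a = -32.
Formula: S_i = -32 - 18*i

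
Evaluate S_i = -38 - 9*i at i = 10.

S_10 = -38 + -9*10 = -38 + -90 = -128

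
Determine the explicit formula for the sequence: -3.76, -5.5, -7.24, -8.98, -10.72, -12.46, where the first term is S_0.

Check differences: -5.5 - -3.76 = -1.74
-7.24 - -5.5 = -1.74
Common difference d = -1.74.
First term a = -3.76.
Formula: S_i = -3.76 - 1.74*i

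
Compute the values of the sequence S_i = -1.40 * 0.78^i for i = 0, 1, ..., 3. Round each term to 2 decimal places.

This is a geometric sequence.
i=0: S_0 = -1.4 * 0.78^0 = -1.4
i=1: S_1 = -1.4 * 0.78^1 ≈ -1.09
i=2: S_2 = -1.4 * 0.78^2 ≈ -0.85
i=3: S_3 = -1.4 * 0.78^3 ≈ -0.66
The first 4 terms are: [-1.4, -1.09, -0.85, -0.66]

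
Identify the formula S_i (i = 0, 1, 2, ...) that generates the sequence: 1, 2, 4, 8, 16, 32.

Check ratios: 2 / 1 = 2.0
Common ratio r = 2.
First term a = 1.
Formula: S_i = 1 * 2^i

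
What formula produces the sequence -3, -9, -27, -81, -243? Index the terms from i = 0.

Check ratios: -9 / -3 = 3.0
Common ratio r = 3.
First term a = -3.
Formula: S_i = -3 * 3^i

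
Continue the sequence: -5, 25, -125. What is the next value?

Ratios: 25 / -5 = -5.0
This is a geometric sequence with common ratio r = -5.
Next term = -125 * -5 = 625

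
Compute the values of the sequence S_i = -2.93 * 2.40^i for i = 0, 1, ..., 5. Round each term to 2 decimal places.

This is a geometric sequence.
i=0: S_0 = -2.93 * 2.4^0 = -2.93
i=1: S_1 = -2.93 * 2.4^1 ≈ -7.03
i=2: S_2 = -2.93 * 2.4^2 ≈ -16.88
i=3: S_3 = -2.93 * 2.4^3 ≈ -40.5
i=4: S_4 = -2.93 * 2.4^4 ≈ -97.21
i=5: S_5 = -2.93 * 2.4^5 ≈ -233.3
The first 6 terms are: [-2.93, -7.03, -16.88, -40.5, -97.21, -233.3]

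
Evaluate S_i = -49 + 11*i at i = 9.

S_9 = -49 + 11*9 = -49 + 99 = 50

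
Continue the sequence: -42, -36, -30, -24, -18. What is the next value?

Differences: -36 - -42 = 6
This is an arithmetic sequence with common difference d = 6.
Next term = -18 + 6 = -12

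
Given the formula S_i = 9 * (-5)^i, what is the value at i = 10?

S_10 = 9 * (-5)^10 = 9 * 9765625 = 87890625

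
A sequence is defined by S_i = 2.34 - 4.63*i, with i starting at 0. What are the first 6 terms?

This is an arithmetic sequence.
i=0: S_0 = 2.34 + -4.63*0 = 2.34
i=1: S_1 = 2.34 + -4.63*1 = -2.29
i=2: S_2 = 2.34 + -4.63*2 = -6.92
i=3: S_3 = 2.34 + -4.63*3 = -11.55
i=4: S_4 = 2.34 + -4.63*4 = -16.18
i=5: S_5 = 2.34 + -4.63*5 = -20.81
The first 6 terms are: [2.34, -2.29, -6.92, -11.55, -16.18, -20.81]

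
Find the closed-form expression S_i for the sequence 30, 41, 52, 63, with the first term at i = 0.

Check differences: 41 - 30 = 11
52 - 41 = 11
Common difference d = 11.
First term a = 30.
Formula: S_i = 30 + 11*i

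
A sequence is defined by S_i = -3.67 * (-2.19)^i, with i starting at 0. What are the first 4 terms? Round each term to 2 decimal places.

This is a geometric sequence.
i=0: S_0 = -3.67 * (-2.19)^0 = -3.67
i=1: S_1 = -3.67 * (-2.19)^1 ≈ 8.04
i=2: S_2 = -3.67 * (-2.19)^2 ≈ -17.6
i=3: S_3 = -3.67 * (-2.19)^3 ≈ 38.55
The first 4 terms are: [-3.67, 8.04, -17.6, 38.55]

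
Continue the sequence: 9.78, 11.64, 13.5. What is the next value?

Differences: 11.64 - 9.78 = 1.86
This is an arithmetic sequence with common difference d = 1.86.
Next term = 13.5 + 1.86 = 15.36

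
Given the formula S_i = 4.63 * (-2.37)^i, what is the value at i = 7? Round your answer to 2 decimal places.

S_7 = 4.63 * (-2.37)^7 ≈ 4.63 * -419.9895 ≈ -1944.55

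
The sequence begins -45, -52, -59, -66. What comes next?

Differences: -52 - -45 = -7
This is an arithmetic sequence with common difference d = -7.
Next term = -66 + -7 = -73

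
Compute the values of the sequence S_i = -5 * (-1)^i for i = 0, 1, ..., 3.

This is a geometric sequence.
i=0: S_0 = -5 * (-1)^0 = -5
i=1: S_1 = -5 * (-1)^1 = 5
i=2: S_2 = -5 * (-1)^2 = -5
i=3: S_3 = -5 * (-1)^3 = 5
The first 4 terms are: [-5, 5, -5, 5]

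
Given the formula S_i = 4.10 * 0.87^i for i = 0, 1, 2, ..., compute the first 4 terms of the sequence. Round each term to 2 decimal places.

This is a geometric sequence.
i=0: S_0 = 4.1 * 0.87^0 = 4.1
i=1: S_1 = 4.1 * 0.87^1 ≈ 3.57
i=2: S_2 = 4.1 * 0.87^2 ≈ 3.1
i=3: S_3 = 4.1 * 0.87^3 ≈ 2.7
The first 4 terms are: [4.1, 3.57, 3.1, 2.7]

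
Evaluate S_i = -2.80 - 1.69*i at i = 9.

S_9 = -2.8 + -1.69*9 = -2.8 + -15.21 = -18.01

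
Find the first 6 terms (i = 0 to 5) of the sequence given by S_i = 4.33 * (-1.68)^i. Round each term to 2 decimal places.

This is a geometric sequence.
i=0: S_0 = 4.33 * (-1.68)^0 = 4.33
i=1: S_1 = 4.33 * (-1.68)^1 ≈ -7.27
i=2: S_2 = 4.33 * (-1.68)^2 ≈ 12.22
i=3: S_3 = 4.33 * (-1.68)^3 ≈ -20.53
i=4: S_4 = 4.33 * (-1.68)^4 ≈ 34.49
i=5: S_5 = 4.33 * (-1.68)^5 ≈ -57.95
The first 6 terms are: [4.33, -7.27, 12.22, -20.53, 34.49, -57.95]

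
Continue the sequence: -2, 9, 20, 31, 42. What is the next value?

Differences: 9 - -2 = 11
This is an arithmetic sequence with common difference d = 11.
Next term = 42 + 11 = 53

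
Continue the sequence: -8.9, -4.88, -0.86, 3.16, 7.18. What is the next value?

Differences: -4.88 - -8.9 = 4.02
This is an arithmetic sequence with common difference d = 4.02.
Next term = 7.18 + 4.02 = 11.2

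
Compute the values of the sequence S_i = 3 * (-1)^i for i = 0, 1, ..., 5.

This is a geometric sequence.
i=0: S_0 = 3 * (-1)^0 = 3
i=1: S_1 = 3 * (-1)^1 = -3
i=2: S_2 = 3 * (-1)^2 = 3
i=3: S_3 = 3 * (-1)^3 = -3
i=4: S_4 = 3 * (-1)^4 = 3
i=5: S_5 = 3 * (-1)^5 = -3
The first 6 terms are: [3, -3, 3, -3, 3, -3]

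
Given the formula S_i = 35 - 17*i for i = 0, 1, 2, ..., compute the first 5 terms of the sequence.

This is an arithmetic sequence.
i=0: S_0 = 35 + -17*0 = 35
i=1: S_1 = 35 + -17*1 = 18
i=2: S_2 = 35 + -17*2 = 1
i=3: S_3 = 35 + -17*3 = -16
i=4: S_4 = 35 + -17*4 = -33
The first 5 terms are: [35, 18, 1, -16, -33]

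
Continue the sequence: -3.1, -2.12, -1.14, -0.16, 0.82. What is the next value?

Differences: -2.12 - -3.1 = 0.98
This is an arithmetic sequence with common difference d = 0.98.
Next term = 0.82 + 0.98 = 1.8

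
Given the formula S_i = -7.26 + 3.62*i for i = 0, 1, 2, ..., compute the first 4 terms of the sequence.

This is an arithmetic sequence.
i=0: S_0 = -7.26 + 3.62*0 = -7.26
i=1: S_1 = -7.26 + 3.62*1 = -3.64
i=2: S_2 = -7.26 + 3.62*2 = -0.02
i=3: S_3 = -7.26 + 3.62*3 = 3.6
The first 4 terms are: [-7.26, -3.64, -0.02, 3.6]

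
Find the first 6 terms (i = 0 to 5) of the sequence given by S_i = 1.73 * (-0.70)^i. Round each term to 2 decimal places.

This is a geometric sequence.
i=0: S_0 = 1.73 * (-0.7)^0 = 1.73
i=1: S_1 = 1.73 * (-0.7)^1 ≈ -1.21
i=2: S_2 = 1.73 * (-0.7)^2 ≈ 0.85
i=3: S_3 = 1.73 * (-0.7)^3 ≈ -0.59
i=4: S_4 = 1.73 * (-0.7)^4 ≈ 0.42
i=5: S_5 = 1.73 * (-0.7)^5 ≈ -0.29
The first 6 terms are: [1.73, -1.21, 0.85, -0.59, 0.42, -0.29]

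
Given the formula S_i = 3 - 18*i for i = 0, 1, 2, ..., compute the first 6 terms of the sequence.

This is an arithmetic sequence.
i=0: S_0 = 3 + -18*0 = 3
i=1: S_1 = 3 + -18*1 = -15
i=2: S_2 = 3 + -18*2 = -33
i=3: S_3 = 3 + -18*3 = -51
i=4: S_4 = 3 + -18*4 = -69
i=5: S_5 = 3 + -18*5 = -87
The first 6 terms are: [3, -15, -33, -51, -69, -87]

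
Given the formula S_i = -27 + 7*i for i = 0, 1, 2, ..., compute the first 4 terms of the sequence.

This is an arithmetic sequence.
i=0: S_0 = -27 + 7*0 = -27
i=1: S_1 = -27 + 7*1 = -20
i=2: S_2 = -27 + 7*2 = -13
i=3: S_3 = -27 + 7*3 = -6
The first 4 terms are: [-27, -20, -13, -6]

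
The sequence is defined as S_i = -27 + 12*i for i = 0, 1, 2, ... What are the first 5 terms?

This is an arithmetic sequence.
i=0: S_0 = -27 + 12*0 = -27
i=1: S_1 = -27 + 12*1 = -15
i=2: S_2 = -27 + 12*2 = -3
i=3: S_3 = -27 + 12*3 = 9
i=4: S_4 = -27 + 12*4 = 21
The first 5 terms are: [-27, -15, -3, 9, 21]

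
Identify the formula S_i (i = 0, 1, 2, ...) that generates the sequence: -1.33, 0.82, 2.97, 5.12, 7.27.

Check differences: 0.82 - -1.33 = 2.15
2.97 - 0.82 = 2.15
Common difference d = 2.15.
First term a = -1.33.
Formula: S_i = -1.33 + 2.15*i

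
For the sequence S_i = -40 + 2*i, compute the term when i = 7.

S_7 = -40 + 2*7 = -40 + 14 = -26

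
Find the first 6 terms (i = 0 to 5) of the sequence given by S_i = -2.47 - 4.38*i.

This is an arithmetic sequence.
i=0: S_0 = -2.47 + -4.38*0 = -2.47
i=1: S_1 = -2.47 + -4.38*1 = -6.85
i=2: S_2 = -2.47 + -4.38*2 = -11.23
i=3: S_3 = -2.47 + -4.38*3 = -15.61
i=4: S_4 = -2.47 + -4.38*4 = -19.99
i=5: S_5 = -2.47 + -4.38*5 = -24.37
The first 6 terms are: [-2.47, -6.85, -11.23, -15.61, -19.99, -24.37]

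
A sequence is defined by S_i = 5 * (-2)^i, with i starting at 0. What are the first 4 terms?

This is a geometric sequence.
i=0: S_0 = 5 * (-2)^0 = 5
i=1: S_1 = 5 * (-2)^1 = -10
i=2: S_2 = 5 * (-2)^2 = 20
i=3: S_3 = 5 * (-2)^3 = -40
The first 4 terms are: [5, -10, 20, -40]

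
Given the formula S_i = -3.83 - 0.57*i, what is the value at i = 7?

S_7 = -3.83 + -0.57*7 = -3.83 + -3.99 = -7.82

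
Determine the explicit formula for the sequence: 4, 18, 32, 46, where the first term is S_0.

Check differences: 18 - 4 = 14
32 - 18 = 14
Common difference d = 14.
First term a = 4.
Formula: S_i = 4 + 14*i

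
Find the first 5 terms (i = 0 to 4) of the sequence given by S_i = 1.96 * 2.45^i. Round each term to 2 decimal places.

This is a geometric sequence.
i=0: S_0 = 1.96 * 2.45^0 = 1.96
i=1: S_1 = 1.96 * 2.45^1 ≈ 4.8
i=2: S_2 = 1.96 * 2.45^2 ≈ 11.76
i=3: S_3 = 1.96 * 2.45^3 ≈ 28.82
i=4: S_4 = 1.96 * 2.45^4 ≈ 70.62
The first 5 terms are: [1.96, 4.8, 11.76, 28.82, 70.62]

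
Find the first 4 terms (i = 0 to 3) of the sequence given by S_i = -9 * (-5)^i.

This is a geometric sequence.
i=0: S_0 = -9 * (-5)^0 = -9
i=1: S_1 = -9 * (-5)^1 = 45
i=2: S_2 = -9 * (-5)^2 = -225
i=3: S_3 = -9 * (-5)^3 = 1125
The first 4 terms are: [-9, 45, -225, 1125]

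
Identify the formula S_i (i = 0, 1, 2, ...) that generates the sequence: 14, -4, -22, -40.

Check differences: -4 - 14 = -18
-22 - -4 = -18
Common difference d = -18.
First term a = 14.
Formula: S_i = 14 - 18*i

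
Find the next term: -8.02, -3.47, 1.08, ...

Differences: -3.47 - -8.02 = 4.55
This is an arithmetic sequence with common difference d = 4.55.
Next term = 1.08 + 4.55 = 5.63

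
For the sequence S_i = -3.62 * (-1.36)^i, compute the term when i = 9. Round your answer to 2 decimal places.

S_9 = -3.62 * (-1.36)^9 ≈ -3.62 * -15.9166 ≈ 57.62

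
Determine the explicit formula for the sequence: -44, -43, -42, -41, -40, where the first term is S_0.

Check differences: -43 - -44 = 1
-42 - -43 = 1
Common difference d = 1.
First term a = -44.
Formula: S_i = -44 + 1*i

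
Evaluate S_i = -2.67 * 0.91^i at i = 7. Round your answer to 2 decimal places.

S_7 = -2.67 * 0.91^7 ≈ -2.67 * 0.5168 ≈ -1.38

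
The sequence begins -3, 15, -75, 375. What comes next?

Ratios: 15 / -3 = -5.0
This is a geometric sequence with common ratio r = -5.
Next term = 375 * -5 = -1875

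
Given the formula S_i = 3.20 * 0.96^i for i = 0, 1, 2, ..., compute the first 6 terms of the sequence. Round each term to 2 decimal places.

This is a geometric sequence.
i=0: S_0 = 3.2 * 0.96^0 = 3.2
i=1: S_1 = 3.2 * 0.96^1 ≈ 3.07
i=2: S_2 = 3.2 * 0.96^2 ≈ 2.95
i=3: S_3 = 3.2 * 0.96^3 ≈ 2.83
i=4: S_4 = 3.2 * 0.96^4 ≈ 2.72
i=5: S_5 = 3.2 * 0.96^5 ≈ 2.61
The first 6 terms are: [3.2, 3.07, 2.95, 2.83, 2.72, 2.61]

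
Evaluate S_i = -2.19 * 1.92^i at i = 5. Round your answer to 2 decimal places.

S_5 = -2.19 * 1.92^5 ≈ -2.19 * 26.0919 ≈ -57.14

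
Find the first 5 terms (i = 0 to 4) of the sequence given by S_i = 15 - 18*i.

This is an arithmetic sequence.
i=0: S_0 = 15 + -18*0 = 15
i=1: S_1 = 15 + -18*1 = -3
i=2: S_2 = 15 + -18*2 = -21
i=3: S_3 = 15 + -18*3 = -39
i=4: S_4 = 15 + -18*4 = -57
The first 5 terms are: [15, -3, -21, -39, -57]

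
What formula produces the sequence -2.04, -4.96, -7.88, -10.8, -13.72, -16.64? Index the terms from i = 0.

Check differences: -4.96 - -2.04 = -2.92
-7.88 - -4.96 = -2.92
Common difference d = -2.92.
First term a = -2.04.
Formula: S_i = -2.04 - 2.92*i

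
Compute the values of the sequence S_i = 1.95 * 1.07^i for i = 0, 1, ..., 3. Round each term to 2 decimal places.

This is a geometric sequence.
i=0: S_0 = 1.95 * 1.07^0 = 1.95
i=1: S_1 = 1.95 * 1.07^1 ≈ 2.09
i=2: S_2 = 1.95 * 1.07^2 ≈ 2.23
i=3: S_3 = 1.95 * 1.07^3 ≈ 2.39
The first 4 terms are: [1.95, 2.09, 2.23, 2.39]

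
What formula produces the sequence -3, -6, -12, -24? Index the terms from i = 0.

Check ratios: -6 / -3 = 2.0
Common ratio r = 2.
First term a = -3.
Formula: S_i = -3 * 2^i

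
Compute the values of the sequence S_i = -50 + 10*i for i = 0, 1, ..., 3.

This is an arithmetic sequence.
i=0: S_0 = -50 + 10*0 = -50
i=1: S_1 = -50 + 10*1 = -40
i=2: S_2 = -50 + 10*2 = -30
i=3: S_3 = -50 + 10*3 = -20
The first 4 terms are: [-50, -40, -30, -20]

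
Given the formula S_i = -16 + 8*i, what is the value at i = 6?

S_6 = -16 + 8*6 = -16 + 48 = 32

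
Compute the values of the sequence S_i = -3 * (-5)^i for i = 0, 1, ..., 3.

This is a geometric sequence.
i=0: S_0 = -3 * (-5)^0 = -3
i=1: S_1 = -3 * (-5)^1 = 15
i=2: S_2 = -3 * (-5)^2 = -75
i=3: S_3 = -3 * (-5)^3 = 375
The first 4 terms are: [-3, 15, -75, 375]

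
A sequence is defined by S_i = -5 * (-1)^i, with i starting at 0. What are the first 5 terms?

This is a geometric sequence.
i=0: S_0 = -5 * (-1)^0 = -5
i=1: S_1 = -5 * (-1)^1 = 5
i=2: S_2 = -5 * (-1)^2 = -5
i=3: S_3 = -5 * (-1)^3 = 5
i=4: S_4 = -5 * (-1)^4 = -5
The first 5 terms are: [-5, 5, -5, 5, -5]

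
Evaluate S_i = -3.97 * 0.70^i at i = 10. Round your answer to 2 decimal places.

S_10 = -3.97 * 0.7^10 ≈ -3.97 * 0.0282 ≈ -0.11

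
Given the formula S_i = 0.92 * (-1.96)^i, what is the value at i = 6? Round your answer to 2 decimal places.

S_6 = 0.92 * (-1.96)^6 ≈ 0.92 * 56.6939 ≈ 52.16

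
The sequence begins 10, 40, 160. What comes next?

Ratios: 40 / 10 = 4.0
This is a geometric sequence with common ratio r = 4.
Next term = 160 * 4 = 640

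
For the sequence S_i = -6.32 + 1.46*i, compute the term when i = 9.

S_9 = -6.32 + 1.46*9 = -6.32 + 13.14 = 6.82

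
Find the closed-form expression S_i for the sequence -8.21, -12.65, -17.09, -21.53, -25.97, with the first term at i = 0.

Check differences: -12.65 - -8.21 = -4.44
-17.09 - -12.65 = -4.44
Common difference d = -4.44.
First term a = -8.21.
Formula: S_i = -8.21 - 4.44*i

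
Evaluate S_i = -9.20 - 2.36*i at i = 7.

S_7 = -9.2 + -2.36*7 = -9.2 + -16.52 = -25.72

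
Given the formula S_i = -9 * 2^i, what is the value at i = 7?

S_7 = -9 * 2^7 = -9 * 128 = -1152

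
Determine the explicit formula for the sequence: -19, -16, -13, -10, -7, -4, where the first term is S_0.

Check differences: -16 - -19 = 3
-13 - -16 = 3
Common difference d = 3.
First term a = -19.
Formula: S_i = -19 + 3*i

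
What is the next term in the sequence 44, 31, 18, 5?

Differences: 31 - 44 = -13
This is an arithmetic sequence with common difference d = -13.
Next term = 5 + -13 = -8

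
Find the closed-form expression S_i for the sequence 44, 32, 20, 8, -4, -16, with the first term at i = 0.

Check differences: 32 - 44 = -12
20 - 32 = -12
Common difference d = -12.
First term a = 44.
Formula: S_i = 44 - 12*i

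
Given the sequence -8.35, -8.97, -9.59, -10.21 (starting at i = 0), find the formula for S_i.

Check differences: -8.97 - -8.35 = -0.62
-9.59 - -8.97 = -0.62
Common difference d = -0.62.
First term a = -8.35.
Formula: S_i = -8.35 - 0.62*i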